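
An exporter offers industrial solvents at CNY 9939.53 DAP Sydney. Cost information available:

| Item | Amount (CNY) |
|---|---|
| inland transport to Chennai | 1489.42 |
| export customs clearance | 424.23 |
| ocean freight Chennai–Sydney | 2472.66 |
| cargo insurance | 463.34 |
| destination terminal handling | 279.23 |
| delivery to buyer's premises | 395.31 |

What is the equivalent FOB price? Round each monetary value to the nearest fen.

Not relevant to the conversion: inland to port, export clearance — on the seller under both DAP and FOB; already in the DAP price and stays in the FOB price.
From DAP to FOB, the seller no longer bears: freight, insurance, destination terminal, delivery.
FOB price = 9939.53 − 2472.66 − 463.34 − 279.23 − 395.31 = 6328.99

FOB price: CNY 6328.99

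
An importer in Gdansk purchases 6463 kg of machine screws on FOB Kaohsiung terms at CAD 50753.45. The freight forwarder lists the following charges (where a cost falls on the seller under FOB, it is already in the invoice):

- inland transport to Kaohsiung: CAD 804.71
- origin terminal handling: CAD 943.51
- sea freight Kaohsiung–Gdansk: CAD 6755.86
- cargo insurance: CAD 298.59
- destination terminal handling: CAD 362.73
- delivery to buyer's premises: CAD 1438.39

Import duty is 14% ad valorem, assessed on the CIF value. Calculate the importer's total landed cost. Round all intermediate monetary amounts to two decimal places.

FOB: the seller bears costs until goods are on board at the origin port; the buyer bears freight, insurance and all costs thereafter.
Already in the invoice (seller's account under FOB): inland to port, origin terminal — exclude.
CIF value = FOB price + freight + insurance = 50753.45 + 6755.86 + 298.59 = 57807.90
Import duty = 57807.90 × 14% = 8093.11
Buyer bears: freight 6755.86 + insurance 298.59 + destination terminal 362.73 + delivery 1438.39 + duty 8093.11 = 16948.68
Landed cost = invoice 50753.45 + 16948.68 = 67702.13

Total landed cost: CAD 67702.13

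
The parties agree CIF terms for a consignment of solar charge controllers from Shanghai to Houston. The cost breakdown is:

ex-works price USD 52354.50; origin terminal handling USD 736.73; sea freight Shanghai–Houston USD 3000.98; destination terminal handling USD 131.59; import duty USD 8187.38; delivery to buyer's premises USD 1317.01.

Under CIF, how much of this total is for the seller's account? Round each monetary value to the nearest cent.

Seller's account: USD 56092.21

CIF: the seller pays costs through ocean freight and marine insurance to the destination port.
Seller's account: goods 52354.50 + origin terminal 736.73 + freight 3000.98 = 56092.21
Buyer's account: destination terminal 131.59 + duty 8187.38 + delivery 1317.01 = 9635.98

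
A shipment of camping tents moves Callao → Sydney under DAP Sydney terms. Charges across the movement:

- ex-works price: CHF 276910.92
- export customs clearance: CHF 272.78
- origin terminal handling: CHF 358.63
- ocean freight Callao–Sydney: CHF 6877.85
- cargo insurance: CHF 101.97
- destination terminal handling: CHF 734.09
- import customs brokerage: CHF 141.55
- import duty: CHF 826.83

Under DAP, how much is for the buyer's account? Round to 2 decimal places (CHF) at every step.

DAP: the seller bears all costs to the named destination except import duty and clearance.
Seller's account: goods 276910.92 + export clearance 272.78 + origin terminal 358.63 + freight 6877.85 + insurance 101.97 + destination terminal 734.09 = 285256.24
Buyer's account: brokerage 141.55 + duty 826.83 = 968.38

Buyer's account: CHF 968.38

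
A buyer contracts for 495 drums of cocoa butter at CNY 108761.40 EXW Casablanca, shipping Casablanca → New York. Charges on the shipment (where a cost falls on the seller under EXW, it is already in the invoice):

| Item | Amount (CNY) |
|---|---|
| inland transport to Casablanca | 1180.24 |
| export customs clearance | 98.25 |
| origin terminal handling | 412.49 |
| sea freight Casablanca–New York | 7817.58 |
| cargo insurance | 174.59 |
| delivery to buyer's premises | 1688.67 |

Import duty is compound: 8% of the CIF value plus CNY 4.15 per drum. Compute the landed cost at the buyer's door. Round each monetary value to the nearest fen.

EXW: the seller makes goods available at their premises; the buyer bears all onward costs.
CIF value = EXW price + inland to port + export clearance + origin terminal + freight + insurance = 108761.40 + 1180.24 + 98.25 + 412.49 + 7817.58 + 174.59 = 118444.55
Ad valorem component: 118444.55 × 8% = 9475.56
Specific component: 495 × 4.15 = 2054.25
Import duty = 9475.56 + 2054.25 = 11529.81
Buyer bears: inland to port 1180.24 + export clearance 98.25 + origin terminal 412.49 + freight 7817.58 + insurance 174.59 + delivery 1688.67 + duty 11529.81 = 22901.63
Landed cost = invoice 108761.40 + 22901.63 = 131663.03

Total landed cost: CNY 131663.03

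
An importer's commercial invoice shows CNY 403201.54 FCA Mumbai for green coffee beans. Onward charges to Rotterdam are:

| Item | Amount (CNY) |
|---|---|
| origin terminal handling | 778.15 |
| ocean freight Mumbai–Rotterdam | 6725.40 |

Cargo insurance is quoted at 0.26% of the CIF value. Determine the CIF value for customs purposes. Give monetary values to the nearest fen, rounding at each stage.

CIF value: CNY 411775.71

Let C be the CIF value. C = FCA price + pre-shipment costs + freight + 0.26% × C
C − 0.26% × C = 403201.54 + 778.15 + 6725.40
0.9974 × C = 410705.09
C = 410705.09 / 0.9974 = 411775.71
Insurance premium = 0.26% × 411775.71 = 1070.62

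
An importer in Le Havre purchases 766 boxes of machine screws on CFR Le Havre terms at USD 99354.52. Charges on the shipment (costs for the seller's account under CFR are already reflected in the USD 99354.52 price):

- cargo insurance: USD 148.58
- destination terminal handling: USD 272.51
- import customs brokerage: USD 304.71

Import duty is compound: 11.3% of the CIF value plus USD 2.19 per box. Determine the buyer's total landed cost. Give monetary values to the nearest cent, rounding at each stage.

Total landed cost: USD 113001.71

CFR: the seller pays costs through ocean freight to the destination port, but not insurance.
CIF value = CFR price + insurance = 99354.52 + 148.58 = 99503.10
Ad valorem component: 99503.10 × 11.3% = 11243.85
Specific component: 766 × 2.19 = 1677.54
Import duty = 11243.85 + 1677.54 = 12921.39
Buyer bears: insurance 148.58 + destination terminal 272.51 + brokerage 304.71 + duty 12921.39 = 13647.19
Landed cost = invoice 99354.52 + 13647.19 = 113001.71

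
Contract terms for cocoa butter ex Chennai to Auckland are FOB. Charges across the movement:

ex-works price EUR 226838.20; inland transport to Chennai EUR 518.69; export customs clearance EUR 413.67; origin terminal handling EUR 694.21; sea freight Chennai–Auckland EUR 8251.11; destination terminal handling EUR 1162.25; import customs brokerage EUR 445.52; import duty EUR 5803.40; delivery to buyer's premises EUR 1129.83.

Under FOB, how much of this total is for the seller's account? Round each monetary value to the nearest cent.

Seller's account: EUR 228464.77

FOB: the seller bears costs until goods are on board at the origin port; the buyer bears freight, insurance and all costs thereafter.
Seller's account: goods 226838.20 + inland to port 518.69 + export clearance 413.67 + origin terminal 694.21 = 228464.77
Buyer's account: freight 8251.11 + destination terminal 1162.25 + brokerage 445.52 + duty 5803.40 + delivery 1129.83 = 16792.11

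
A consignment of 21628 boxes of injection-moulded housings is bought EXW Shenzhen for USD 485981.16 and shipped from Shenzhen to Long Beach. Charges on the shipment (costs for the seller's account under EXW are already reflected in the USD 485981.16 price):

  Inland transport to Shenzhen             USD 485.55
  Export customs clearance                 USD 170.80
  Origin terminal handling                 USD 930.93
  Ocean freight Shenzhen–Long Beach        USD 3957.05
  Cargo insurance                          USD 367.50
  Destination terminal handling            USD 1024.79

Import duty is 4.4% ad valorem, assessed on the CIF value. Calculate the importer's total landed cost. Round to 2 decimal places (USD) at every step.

EXW: the seller makes goods available at their premises; the buyer bears all onward costs.
CIF value = EXW price + inland to port + export clearance + origin terminal + freight + insurance = 485981.16 + 485.55 + 170.80 + 930.93 + 3957.05 + 367.50 = 491892.99
Import duty = 491892.99 × 4.4% = 21643.29
Buyer bears: inland to port 485.55 + export clearance 170.80 + origin terminal 930.93 + freight 3957.05 + insurance 367.50 + destination terminal 1024.79 + duty 21643.29 = 28579.91
Landed cost = invoice 485981.16 + 28579.91 = 514561.07

Total landed cost: USD 514561.07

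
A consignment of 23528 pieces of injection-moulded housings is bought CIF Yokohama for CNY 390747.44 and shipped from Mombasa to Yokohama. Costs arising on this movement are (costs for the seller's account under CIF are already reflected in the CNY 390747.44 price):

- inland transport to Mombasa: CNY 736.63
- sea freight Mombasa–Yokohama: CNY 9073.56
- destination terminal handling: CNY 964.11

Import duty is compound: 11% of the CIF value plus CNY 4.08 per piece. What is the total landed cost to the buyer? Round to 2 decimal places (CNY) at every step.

CIF: the seller pays costs through ocean freight and marine insurance to the destination port.
Already in the invoice (seller's account under CIF): inland to port, freight — exclude.
The CIF price already equals the CIF value: 390747.44
Ad valorem component: 390747.44 × 11% = 42982.22
Specific component: 23528 × 4.08 = 95994.24
Import duty = 42982.22 + 95994.24 = 138976.46
Buyer bears: destination terminal 964.11 + duty 138976.46 = 139940.57
Landed cost = invoice 390747.44 + 139940.57 = 530688.01

Total landed cost: CNY 530688.01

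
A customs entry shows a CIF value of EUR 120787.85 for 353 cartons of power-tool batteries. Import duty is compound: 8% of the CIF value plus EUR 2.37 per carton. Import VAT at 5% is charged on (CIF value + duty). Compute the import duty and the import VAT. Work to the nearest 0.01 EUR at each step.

Ad valorem component: 120787.85 × 8% = 9663.03
Specific component: 353 × 2.37 = 836.61
Import duty = 9663.03 + 836.61 = 10499.64
VAT base = CIF + duty = 120787.85 + 10499.64 = 131287.49
Import VAT = 131287.49 × 5% = 6564.37

Import duty: EUR 10499.64; import VAT: EUR 6564.37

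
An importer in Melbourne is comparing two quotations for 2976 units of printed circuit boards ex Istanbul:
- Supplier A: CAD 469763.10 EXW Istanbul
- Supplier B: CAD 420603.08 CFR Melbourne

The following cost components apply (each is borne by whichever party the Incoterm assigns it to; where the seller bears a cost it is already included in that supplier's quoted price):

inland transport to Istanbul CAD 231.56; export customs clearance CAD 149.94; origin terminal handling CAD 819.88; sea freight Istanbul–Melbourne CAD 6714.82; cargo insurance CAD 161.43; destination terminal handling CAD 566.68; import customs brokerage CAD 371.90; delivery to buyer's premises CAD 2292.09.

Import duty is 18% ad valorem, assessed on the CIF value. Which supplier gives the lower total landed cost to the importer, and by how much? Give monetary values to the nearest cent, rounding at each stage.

Supplier A (EXW):
CIF value = EXW price + inland to port + export clearance + origin terminal + freight + insurance = 469763.10 + 231.56 + 149.94 + 819.88 + 6714.82 + 161.43 = 477840.73
Import duty = 477840.73 × 18% = 86011.33
Buyer bears (A): 231.56 + 149.94 + 819.88 + 6714.82 + 161.43 + 566.68 + 371.90 + 2292.09 = 11308.30
Landed cost (A) = invoice 469763.10 + 11308.30 + duty 86011.33 = 567082.73
Supplier B (CFR):
CIF value = CFR price + insurance = 420603.08 + 161.43 = 420764.51
Import duty = 420764.51 × 18% = 75737.61
Buyer bears (B): 161.43 + 566.68 + 371.90 + 2292.09 = 3392.10
Landed cost (B) = invoice 420603.08 + 3392.10 + duty 75737.61 = 499732.79
Difference = |567082.73 − 499732.79| = 67349.94

Supplier B is cheaper by CAD 67349.94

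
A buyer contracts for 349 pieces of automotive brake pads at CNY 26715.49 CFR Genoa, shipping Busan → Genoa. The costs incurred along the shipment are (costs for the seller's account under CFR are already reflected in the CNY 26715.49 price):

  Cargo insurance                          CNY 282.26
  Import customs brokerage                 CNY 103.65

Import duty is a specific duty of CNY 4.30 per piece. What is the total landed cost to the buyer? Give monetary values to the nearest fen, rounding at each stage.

CFR: the seller pays costs through ocean freight to the destination port, but not insurance.
CIF value = CFR price + insurance = 26715.49 + 282.26 = 26997.75
Import duty = 349 × 4.30 = 1500.70
Buyer bears: insurance 282.26 + brokerage 103.65 + duty 1500.70 = 1886.61
Landed cost = invoice 26715.49 + 1886.61 = 28602.10

Total landed cost: CNY 28602.10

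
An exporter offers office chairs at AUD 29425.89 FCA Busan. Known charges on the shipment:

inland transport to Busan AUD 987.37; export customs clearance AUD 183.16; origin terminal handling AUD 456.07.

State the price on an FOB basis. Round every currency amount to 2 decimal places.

FOB price: AUD 29881.96

Not relevant to the conversion: export clearance, inland to port — on the seller under both FCA and FOB; already in the FCA price and stays in the FOB price.
From FCA to FOB, the seller additionally bears: origin terminal.
FOB price = 29425.89 + 456.07 = 29881.96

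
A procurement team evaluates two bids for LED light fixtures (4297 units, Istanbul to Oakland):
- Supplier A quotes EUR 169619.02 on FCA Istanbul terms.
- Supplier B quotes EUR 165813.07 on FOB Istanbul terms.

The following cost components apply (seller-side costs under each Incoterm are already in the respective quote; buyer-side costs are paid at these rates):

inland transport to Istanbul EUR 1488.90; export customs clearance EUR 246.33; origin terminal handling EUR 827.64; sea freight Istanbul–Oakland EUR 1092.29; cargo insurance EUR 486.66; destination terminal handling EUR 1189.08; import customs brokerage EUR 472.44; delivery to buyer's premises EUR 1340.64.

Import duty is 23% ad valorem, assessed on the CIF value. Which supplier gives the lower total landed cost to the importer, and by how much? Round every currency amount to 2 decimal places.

Supplier A (FCA):
CIF value = FCA price + origin terminal + freight + insurance = 169619.02 + 827.64 + 1092.29 + 486.66 = 172025.61
Import duty = 172025.61 × 23% = 39565.89
Buyer bears (A): 827.64 + 1092.29 + 486.66 + 1189.08 + 472.44 + 1340.64 = 5408.75
Landed cost (A) = invoice 169619.02 + 5408.75 + duty 39565.89 = 214593.66
Supplier B (FOB):
CIF value = FOB price + freight + insurance = 165813.07 + 1092.29 + 486.66 = 167392.02
Import duty = 167392.02 × 23% = 38500.16
Buyer bears (B): 1092.29 + 486.66 + 1189.08 + 472.44 + 1340.64 = 4581.11
Landed cost (B) = invoice 165813.07 + 4581.11 + duty 38500.16 = 208894.34
Difference = |214593.66 − 208894.34| = 5699.32

Supplier B is cheaper by EUR 5699.32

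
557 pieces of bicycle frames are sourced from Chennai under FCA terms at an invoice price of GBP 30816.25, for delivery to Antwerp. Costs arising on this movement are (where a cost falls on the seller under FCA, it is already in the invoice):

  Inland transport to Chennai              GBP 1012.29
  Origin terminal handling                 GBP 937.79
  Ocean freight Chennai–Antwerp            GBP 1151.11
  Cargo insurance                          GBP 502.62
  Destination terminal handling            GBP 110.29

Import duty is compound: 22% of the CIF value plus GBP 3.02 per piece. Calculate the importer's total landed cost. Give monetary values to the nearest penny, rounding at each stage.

FCA: the seller delivers export-cleared goods to the carrier; the buyer bears costs from that point.
Already in the invoice (seller's account under FCA): inland to port — exclude.
CIF value = FCA price + origin terminal + freight + insurance = 30816.25 + 937.79 + 1151.11 + 502.62 = 33407.77
Ad valorem component: 33407.77 × 22% = 7349.71
Specific component: 557 × 3.02 = 1682.14
Import duty = 7349.71 + 1682.14 = 9031.85
Buyer bears: origin terminal 937.79 + freight 1151.11 + insurance 502.62 + destination terminal 110.29 + duty 9031.85 = 11733.66
Landed cost = invoice 30816.25 + 11733.66 = 42549.91

Total landed cost: GBP 42549.91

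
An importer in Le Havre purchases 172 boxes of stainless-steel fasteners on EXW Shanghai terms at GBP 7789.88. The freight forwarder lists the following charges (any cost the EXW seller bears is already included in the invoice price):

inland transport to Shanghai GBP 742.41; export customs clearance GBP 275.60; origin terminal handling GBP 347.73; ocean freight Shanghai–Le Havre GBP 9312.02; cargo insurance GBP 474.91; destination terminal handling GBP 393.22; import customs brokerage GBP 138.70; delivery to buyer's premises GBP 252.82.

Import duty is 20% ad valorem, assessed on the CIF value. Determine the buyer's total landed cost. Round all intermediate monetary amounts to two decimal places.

EXW: the seller makes goods available at their premises; the buyer bears all onward costs.
CIF value = EXW price + inland to port + export clearance + origin terminal + freight + insurance = 7789.88 + 742.41 + 275.60 + 347.73 + 9312.02 + 474.91 = 18942.55
Import duty = 18942.55 × 20% = 3788.51
Buyer bears: inland to port 742.41 + export clearance 275.60 + origin terminal 347.73 + freight 9312.02 + insurance 474.91 + destination terminal 393.22 + brokerage 138.70 + delivery 252.82 + duty 3788.51 = 15725.92
Landed cost = invoice 7789.88 + 15725.92 = 23515.80

Total landed cost: GBP 23515.80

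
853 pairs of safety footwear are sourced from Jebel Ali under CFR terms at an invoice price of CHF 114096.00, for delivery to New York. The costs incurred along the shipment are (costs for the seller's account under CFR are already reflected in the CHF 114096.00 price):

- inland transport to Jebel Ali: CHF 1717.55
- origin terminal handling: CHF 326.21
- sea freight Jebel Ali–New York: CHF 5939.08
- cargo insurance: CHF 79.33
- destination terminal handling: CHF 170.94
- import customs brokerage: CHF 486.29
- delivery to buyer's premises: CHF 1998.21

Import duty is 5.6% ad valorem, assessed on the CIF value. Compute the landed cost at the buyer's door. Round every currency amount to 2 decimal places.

Total landed cost: CHF 123224.59

CFR: the seller pays costs through ocean freight to the destination port, but not insurance.
Already in the invoice (seller's account under CFR): inland to port, origin terminal, freight — exclude.
CIF value = CFR price + insurance = 114096.00 + 79.33 = 114175.33
Import duty = 114175.33 × 5.6% = 6393.82
Buyer bears: insurance 79.33 + destination terminal 170.94 + brokerage 486.29 + delivery 1998.21 + duty 6393.82 = 9128.59
Landed cost = invoice 114096.00 + 9128.59 = 123224.59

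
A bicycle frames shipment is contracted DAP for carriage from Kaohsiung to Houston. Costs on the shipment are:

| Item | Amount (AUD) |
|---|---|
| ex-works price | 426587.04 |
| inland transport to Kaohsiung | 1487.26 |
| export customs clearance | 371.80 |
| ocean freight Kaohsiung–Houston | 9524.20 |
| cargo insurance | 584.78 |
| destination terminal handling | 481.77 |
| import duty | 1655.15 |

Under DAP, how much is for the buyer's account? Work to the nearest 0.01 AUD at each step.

DAP: the seller bears all costs to the named destination except import duty and clearance.
Seller's account: goods 426587.04 + inland to port 1487.26 + export clearance 371.80 + freight 9524.20 + insurance 584.78 + destination terminal 481.77 = 439036.85
Buyer's account: duty 1655.15 = 1655.15

Buyer's account: AUD 1655.15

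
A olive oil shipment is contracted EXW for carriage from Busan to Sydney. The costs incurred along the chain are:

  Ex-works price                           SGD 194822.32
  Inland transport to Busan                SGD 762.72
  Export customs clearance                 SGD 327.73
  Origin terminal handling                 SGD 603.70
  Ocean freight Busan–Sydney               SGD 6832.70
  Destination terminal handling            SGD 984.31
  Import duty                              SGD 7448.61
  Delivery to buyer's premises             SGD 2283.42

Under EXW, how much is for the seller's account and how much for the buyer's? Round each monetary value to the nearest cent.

EXW: the seller makes goods available at their premises; the buyer bears all onward costs.
Seller's account: goods 194822.32 = 194822.32
Buyer's account: inland to port 762.72 + export clearance 327.73 + origin terminal 603.70 + freight 6832.70 + destination terminal 984.31 + duty 7448.61 + delivery 2283.42 = 19243.19

Seller: SGD 194822.32; buyer: SGD 19243.19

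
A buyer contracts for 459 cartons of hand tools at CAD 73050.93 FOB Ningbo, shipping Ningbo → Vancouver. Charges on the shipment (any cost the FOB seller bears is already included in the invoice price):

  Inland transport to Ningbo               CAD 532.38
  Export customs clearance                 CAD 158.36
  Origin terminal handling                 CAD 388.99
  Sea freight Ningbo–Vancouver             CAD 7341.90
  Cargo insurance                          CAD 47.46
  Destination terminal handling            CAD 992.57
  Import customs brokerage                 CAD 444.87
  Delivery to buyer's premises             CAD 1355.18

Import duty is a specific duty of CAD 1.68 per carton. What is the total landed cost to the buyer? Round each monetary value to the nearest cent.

FOB: the seller bears costs until goods are on board at the origin port; the buyer bears freight, insurance and all costs thereafter.
Already in the invoice (seller's account under FOB): inland to port, export clearance, origin terminal — exclude.
CIF value = FOB price + freight + insurance = 73050.93 + 7341.90 + 47.46 = 80440.29
Import duty = 459 × 1.68 = 771.12
Buyer bears: freight 7341.90 + insurance 47.46 + destination terminal 992.57 + brokerage 444.87 + delivery 1355.18 + duty 771.12 = 10953.10
Landed cost = invoice 73050.93 + 10953.10 = 84004.03

Total landed cost: CAD 84004.03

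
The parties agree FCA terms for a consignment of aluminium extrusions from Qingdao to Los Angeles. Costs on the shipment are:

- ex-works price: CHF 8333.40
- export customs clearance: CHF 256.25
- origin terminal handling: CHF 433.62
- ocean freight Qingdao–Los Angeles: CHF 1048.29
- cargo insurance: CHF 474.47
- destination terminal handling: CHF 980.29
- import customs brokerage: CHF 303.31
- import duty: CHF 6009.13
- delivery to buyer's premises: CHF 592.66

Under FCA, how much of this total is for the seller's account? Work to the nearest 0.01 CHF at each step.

Seller's account: CHF 8589.65

FCA: the seller delivers export-cleared goods to the carrier; the buyer bears costs from that point.
Seller's account: goods 8333.40 + export clearance 256.25 = 8589.65
Buyer's account: origin terminal 433.62 + freight 1048.29 + insurance 474.47 + destination terminal 980.29 + brokerage 303.31 + duty 6009.13 + delivery 592.66 = 9841.77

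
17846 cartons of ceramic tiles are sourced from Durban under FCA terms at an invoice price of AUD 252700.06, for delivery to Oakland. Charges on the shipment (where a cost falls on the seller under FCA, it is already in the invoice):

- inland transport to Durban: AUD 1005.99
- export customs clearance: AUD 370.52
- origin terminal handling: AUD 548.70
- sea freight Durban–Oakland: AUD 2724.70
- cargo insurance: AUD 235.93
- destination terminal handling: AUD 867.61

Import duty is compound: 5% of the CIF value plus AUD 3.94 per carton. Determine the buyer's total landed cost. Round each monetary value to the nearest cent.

Total landed cost: AUD 340200.71

FCA: the seller delivers export-cleared goods to the carrier; the buyer bears costs from that point.
Already in the invoice (seller's account under FCA): inland to port, export clearance — exclude.
CIF value = FCA price + origin terminal + freight + insurance = 252700.06 + 548.70 + 2724.70 + 235.93 = 256209.39
Ad valorem component: 256209.39 × 5% = 12810.47
Specific component: 17846 × 3.94 = 70313.24
Import duty = 12810.47 + 70313.24 = 83123.71
Buyer bears: origin terminal 548.70 + freight 2724.70 + insurance 235.93 + destination terminal 867.61 + duty 83123.71 = 87500.65
Landed cost = invoice 252700.06 + 87500.65 = 340200.71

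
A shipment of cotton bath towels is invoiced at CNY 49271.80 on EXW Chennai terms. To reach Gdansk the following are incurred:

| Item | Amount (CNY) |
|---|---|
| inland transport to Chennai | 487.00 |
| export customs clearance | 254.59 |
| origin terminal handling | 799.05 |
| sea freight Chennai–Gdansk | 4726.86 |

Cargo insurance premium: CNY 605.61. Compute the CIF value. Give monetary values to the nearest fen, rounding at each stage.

CIF = EXW price + pre-shipment costs + freight + insurance
CIF = 49271.80 + 487.00 + 254.59 + 799.05 + 4726.86 + 605.61 = 56144.91

CIF value: CNY 56144.91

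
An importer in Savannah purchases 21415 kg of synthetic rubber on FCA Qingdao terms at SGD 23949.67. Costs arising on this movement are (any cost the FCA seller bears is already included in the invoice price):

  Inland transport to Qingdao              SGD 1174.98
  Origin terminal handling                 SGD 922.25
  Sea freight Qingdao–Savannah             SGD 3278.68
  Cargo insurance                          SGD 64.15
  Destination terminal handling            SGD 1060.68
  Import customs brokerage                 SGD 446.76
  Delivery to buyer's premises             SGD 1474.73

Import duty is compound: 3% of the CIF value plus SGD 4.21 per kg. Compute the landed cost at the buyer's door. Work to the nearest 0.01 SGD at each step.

Total landed cost: SGD 122200.51

FCA: the seller delivers export-cleared goods to the carrier; the buyer bears costs from that point.
Already in the invoice (seller's account under FCA): inland to port — exclude.
CIF value = FCA price + origin terminal + freight + insurance = 23949.67 + 922.25 + 3278.68 + 64.15 = 28214.75
Ad valorem component: 28214.75 × 3% = 846.44
Specific component: 21415 × 4.21 = 90157.15
Import duty = 846.44 + 90157.15 = 91003.59
Buyer bears: origin terminal 922.25 + freight 3278.68 + insurance 64.15 + destination terminal 1060.68 + brokerage 446.76 + delivery 1474.73 + duty 91003.59 = 98250.84
Landed cost = invoice 23949.67 + 98250.84 = 122200.51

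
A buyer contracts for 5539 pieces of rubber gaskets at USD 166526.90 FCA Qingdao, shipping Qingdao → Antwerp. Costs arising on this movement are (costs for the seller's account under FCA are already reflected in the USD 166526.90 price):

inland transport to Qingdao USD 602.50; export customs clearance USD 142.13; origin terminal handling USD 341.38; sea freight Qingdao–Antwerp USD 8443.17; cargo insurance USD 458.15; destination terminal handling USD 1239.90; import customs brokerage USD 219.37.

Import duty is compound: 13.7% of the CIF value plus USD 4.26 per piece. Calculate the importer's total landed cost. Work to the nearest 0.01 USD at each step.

FCA: the seller delivers export-cleared goods to the carrier; the buyer bears costs from that point.
Already in the invoice (seller's account under FCA): inland to port, export clearance — exclude.
CIF value = FCA price + origin terminal + freight + insurance = 166526.90 + 341.38 + 8443.17 + 458.15 = 175769.60
Ad valorem component: 175769.60 × 13.7% = 24080.44
Specific component: 5539 × 4.26 = 23596.14
Import duty = 24080.44 + 23596.14 = 47676.58
Buyer bears: origin terminal 341.38 + freight 8443.17 + insurance 458.15 + destination terminal 1239.90 + brokerage 219.37 + duty 47676.58 = 58378.55
Landed cost = invoice 166526.90 + 58378.55 = 224905.45

Total landed cost: USD 224905.45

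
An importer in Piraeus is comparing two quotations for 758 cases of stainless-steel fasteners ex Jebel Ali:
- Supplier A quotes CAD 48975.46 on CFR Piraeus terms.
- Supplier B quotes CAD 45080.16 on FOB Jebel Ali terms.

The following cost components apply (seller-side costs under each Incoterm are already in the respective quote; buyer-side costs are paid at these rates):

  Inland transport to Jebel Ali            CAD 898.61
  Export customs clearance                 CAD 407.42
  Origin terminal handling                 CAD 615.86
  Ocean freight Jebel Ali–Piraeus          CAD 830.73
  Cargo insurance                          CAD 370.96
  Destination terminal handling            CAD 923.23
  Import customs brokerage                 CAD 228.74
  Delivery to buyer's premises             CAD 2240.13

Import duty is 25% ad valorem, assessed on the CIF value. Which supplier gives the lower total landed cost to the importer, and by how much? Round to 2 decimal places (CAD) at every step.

Supplier A (CFR):
CIF value = CFR price + insurance = 48975.46 + 370.96 = 49346.42
Import duty = 49346.42 × 25% = 12336.61
Buyer bears (A): 370.96 + 923.23 + 228.74 + 2240.13 = 3763.06
Landed cost (A) = invoice 48975.46 + 3763.06 + duty 12336.61 = 65075.13
Supplier B (FOB):
CIF value = FOB price + freight + insurance = 45080.16 + 830.73 + 370.96 = 46281.85
Import duty = 46281.85 × 25% = 11570.46
Buyer bears (B): 830.73 + 370.96 + 923.23 + 228.74 + 2240.13 = 4593.79
Landed cost (B) = invoice 45080.16 + 4593.79 + duty 11570.46 = 61244.41
Difference = |65075.13 − 61244.41| = 3830.72

Supplier B is cheaper by CAD 3830.72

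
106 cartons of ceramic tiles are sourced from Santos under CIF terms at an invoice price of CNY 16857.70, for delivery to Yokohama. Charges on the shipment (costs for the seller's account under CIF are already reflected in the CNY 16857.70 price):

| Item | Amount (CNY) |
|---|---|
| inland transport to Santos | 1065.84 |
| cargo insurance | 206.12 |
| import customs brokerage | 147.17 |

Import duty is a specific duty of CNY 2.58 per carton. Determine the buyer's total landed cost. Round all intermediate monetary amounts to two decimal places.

Total landed cost: CNY 17278.35

CIF: the seller pays costs through ocean freight and marine insurance to the destination port.
Already in the invoice (seller's account under CIF): inland to port, insurance — exclude.
The CIF price already equals the CIF value: 16857.70
Import duty = 106 × 2.58 = 273.48
Buyer bears: brokerage 147.17 + duty 273.48 = 420.65
Landed cost = invoice 16857.70 + 420.65 = 17278.35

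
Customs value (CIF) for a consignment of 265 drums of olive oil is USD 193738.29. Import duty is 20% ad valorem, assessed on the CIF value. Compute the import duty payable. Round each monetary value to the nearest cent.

Import duty = 193738.29 × 20% = 38747.66

Import duty: USD 38747.66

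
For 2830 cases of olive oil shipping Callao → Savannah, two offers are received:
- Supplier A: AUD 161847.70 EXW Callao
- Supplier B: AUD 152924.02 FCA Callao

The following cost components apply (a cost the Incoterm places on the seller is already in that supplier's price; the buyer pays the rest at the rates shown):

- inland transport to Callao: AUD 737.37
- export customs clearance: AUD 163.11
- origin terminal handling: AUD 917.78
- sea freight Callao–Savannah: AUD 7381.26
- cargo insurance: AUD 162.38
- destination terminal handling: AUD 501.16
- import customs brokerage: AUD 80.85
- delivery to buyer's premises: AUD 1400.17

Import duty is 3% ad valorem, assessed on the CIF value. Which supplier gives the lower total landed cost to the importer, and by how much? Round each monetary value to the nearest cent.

Supplier B is cheaper by AUD 10118.89

Supplier A (EXW):
CIF value = EXW price + inland to port + export clearance + origin terminal + freight + insurance = 161847.70 + 737.37 + 163.11 + 917.78 + 7381.26 + 162.38 = 171209.60
Import duty = 171209.60 × 3% = 5136.29
Buyer bears (A): 737.37 + 163.11 + 917.78 + 7381.26 + 162.38 + 501.16 + 80.85 + 1400.17 = 11344.08
Landed cost (A) = invoice 161847.70 + 11344.08 + duty 5136.29 = 178328.07
Supplier B (FCA):
CIF value = FCA price + origin terminal + freight + insurance = 152924.02 + 917.78 + 7381.26 + 162.38 = 161385.44
Import duty = 161385.44 × 3% = 4841.56
Buyer bears (B): 917.78 + 7381.26 + 162.38 + 501.16 + 80.85 + 1400.17 = 10443.60
Landed cost (B) = invoice 152924.02 + 10443.60 + duty 4841.56 = 168209.18
Difference = |178328.07 − 168209.18| = 10118.89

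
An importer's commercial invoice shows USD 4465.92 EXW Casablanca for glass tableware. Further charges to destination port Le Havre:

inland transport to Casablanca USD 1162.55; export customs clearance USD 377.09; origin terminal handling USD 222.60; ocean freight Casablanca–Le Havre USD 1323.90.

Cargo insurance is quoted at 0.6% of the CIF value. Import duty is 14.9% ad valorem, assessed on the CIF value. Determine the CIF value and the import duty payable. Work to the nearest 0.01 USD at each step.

CIF value: USD 7597.65; import duty: USD 1132.05

Let C be the CIF value. C = EXW price + pre-shipment costs + freight + 0.6% × C
C − 0.6% × C = 4465.92 + 1162.55 + 377.09 + 222.60 + 1323.90
0.994 × C = 7552.06
C = 7552.06 / 0.994 = 7597.65
Insurance premium = 0.6% × 7597.65 = 45.59
Import duty = 7597.65 × 14.9% = 1132.05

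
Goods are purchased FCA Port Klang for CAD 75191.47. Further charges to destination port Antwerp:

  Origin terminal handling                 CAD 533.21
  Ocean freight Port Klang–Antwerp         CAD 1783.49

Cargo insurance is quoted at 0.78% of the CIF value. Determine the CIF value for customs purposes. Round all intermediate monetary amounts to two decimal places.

CIF value: CAD 78117.49

Let C be the CIF value. C = FCA price + pre-shipment costs + freight + 0.78% × C
C − 0.78% × C = 75191.47 + 533.21 + 1783.49
0.9922 × C = 77508.17
C = 77508.17 / 0.9922 = 78117.49
Insurance premium = 0.78% × 78117.49 = 609.32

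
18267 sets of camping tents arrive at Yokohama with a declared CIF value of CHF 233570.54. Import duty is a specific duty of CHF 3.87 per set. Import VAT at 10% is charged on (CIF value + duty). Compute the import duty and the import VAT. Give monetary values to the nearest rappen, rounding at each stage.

Import duty: CHF 70693.29; import VAT: CHF 30426.38

Import duty = 18267 × 3.87 = 70693.29
VAT base = CIF + duty = 233570.54 + 70693.29 = 304263.83
Import VAT = 304263.83 × 10% = 30426.38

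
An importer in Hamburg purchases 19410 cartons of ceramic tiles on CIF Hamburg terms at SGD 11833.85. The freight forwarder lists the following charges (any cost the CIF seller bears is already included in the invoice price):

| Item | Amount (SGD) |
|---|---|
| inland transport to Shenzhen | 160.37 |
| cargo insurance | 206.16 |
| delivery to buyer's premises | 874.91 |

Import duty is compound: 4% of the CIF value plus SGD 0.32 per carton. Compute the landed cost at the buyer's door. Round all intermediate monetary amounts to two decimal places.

Total landed cost: SGD 19393.31

CIF: the seller pays costs through ocean freight and marine insurance to the destination port.
Already in the invoice (seller's account under CIF): inland to port, insurance — exclude.
The CIF price already equals the CIF value: 11833.85
Ad valorem component: 11833.85 × 4% = 473.35
Specific component: 19410 × 0.32 = 6211.20
Import duty = 473.35 + 6211.20 = 6684.55
Buyer bears: delivery 874.91 + duty 6684.55 = 7559.46
Landed cost = invoice 11833.85 + 7559.46 = 19393.31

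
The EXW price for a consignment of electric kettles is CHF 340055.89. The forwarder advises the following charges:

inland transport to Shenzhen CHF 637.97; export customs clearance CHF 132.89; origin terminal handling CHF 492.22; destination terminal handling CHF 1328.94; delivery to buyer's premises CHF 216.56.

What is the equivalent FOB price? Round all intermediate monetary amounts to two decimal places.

FOB price: CHF 341318.97

Not relevant to the conversion: delivery, destination terminal — on the buyer under both terms; not part of either seller's price.
From EXW to FOB, the seller additionally bears: inland to port, export clearance, origin terminal.
FOB price = 340055.89 + 637.97 + 132.89 + 492.22 = 341318.97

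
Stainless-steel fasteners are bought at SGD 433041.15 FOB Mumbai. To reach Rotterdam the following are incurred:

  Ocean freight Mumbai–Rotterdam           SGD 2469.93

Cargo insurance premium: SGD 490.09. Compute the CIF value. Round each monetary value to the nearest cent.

CIF = FOB price + freight + insurance
CIF = 433041.15 + 2469.93 + 490.09 = 436001.17

CIF value: SGD 436001.17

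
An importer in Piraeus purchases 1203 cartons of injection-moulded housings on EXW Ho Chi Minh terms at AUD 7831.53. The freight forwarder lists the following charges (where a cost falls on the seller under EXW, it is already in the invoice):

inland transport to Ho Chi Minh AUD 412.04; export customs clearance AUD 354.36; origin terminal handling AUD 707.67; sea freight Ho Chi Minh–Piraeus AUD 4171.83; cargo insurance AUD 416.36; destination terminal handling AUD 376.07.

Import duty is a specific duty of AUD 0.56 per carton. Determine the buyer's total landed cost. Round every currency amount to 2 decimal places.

EXW: the seller makes goods available at their premises; the buyer bears all onward costs.
CIF value = EXW price + inland to port + export clearance + origin terminal + freight + insurance = 7831.53 + 412.04 + 354.36 + 707.67 + 4171.83 + 416.36 = 13893.79
Import duty = 1203 × 0.56 = 673.68
Buyer bears: inland to port 412.04 + export clearance 354.36 + origin terminal 707.67 + freight 4171.83 + insurance 416.36 + destination terminal 376.07 + duty 673.68 = 7112.01
Landed cost = invoice 7831.53 + 7112.01 = 14943.54

Total landed cost: AUD 14943.54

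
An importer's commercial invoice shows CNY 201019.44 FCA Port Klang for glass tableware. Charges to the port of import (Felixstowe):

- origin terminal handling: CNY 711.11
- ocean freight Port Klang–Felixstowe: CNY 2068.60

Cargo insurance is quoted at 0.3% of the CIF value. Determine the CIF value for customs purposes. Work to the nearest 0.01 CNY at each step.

CIF value: CNY 204412.39

Let C be the CIF value. C = FCA price + pre-shipment costs + freight + 0.3% × C
C − 0.3% × C = 201019.44 + 711.11 + 2068.60
0.997 × C = 203799.15
C = 203799.15 / 0.997 = 204412.39
Insurance premium = 0.3% × 204412.39 = 613.24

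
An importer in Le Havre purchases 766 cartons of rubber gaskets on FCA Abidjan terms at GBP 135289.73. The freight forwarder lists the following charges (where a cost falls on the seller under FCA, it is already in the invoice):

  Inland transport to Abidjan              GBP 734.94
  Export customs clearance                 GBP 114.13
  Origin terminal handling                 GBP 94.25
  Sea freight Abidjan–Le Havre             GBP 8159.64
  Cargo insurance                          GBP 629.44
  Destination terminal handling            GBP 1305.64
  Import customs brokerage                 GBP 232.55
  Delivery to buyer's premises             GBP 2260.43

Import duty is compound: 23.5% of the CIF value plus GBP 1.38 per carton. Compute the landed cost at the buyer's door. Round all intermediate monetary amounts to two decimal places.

Total landed cost: GBP 182909.43

FCA: the seller delivers export-cleared goods to the carrier; the buyer bears costs from that point.
Already in the invoice (seller's account under FCA): inland to port, export clearance — exclude.
CIF value = FCA price + origin terminal + freight + insurance = 135289.73 + 94.25 + 8159.64 + 629.44 = 144173.06
Ad valorem component: 144173.06 × 23.5% = 33880.67
Specific component: 766 × 1.38 = 1057.08
Import duty = 33880.67 + 1057.08 = 34937.75
Buyer bears: origin terminal 94.25 + freight 8159.64 + insurance 629.44 + destination terminal 1305.64 + brokerage 232.55 + delivery 2260.43 + duty 34937.75 = 47619.70
Landed cost = invoice 135289.73 + 47619.70 = 182909.43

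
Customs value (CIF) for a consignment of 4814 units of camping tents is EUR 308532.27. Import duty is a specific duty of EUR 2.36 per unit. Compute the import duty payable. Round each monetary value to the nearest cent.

Import duty: EUR 11361.04

Import duty = 4814 × 2.36 = 11361.04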